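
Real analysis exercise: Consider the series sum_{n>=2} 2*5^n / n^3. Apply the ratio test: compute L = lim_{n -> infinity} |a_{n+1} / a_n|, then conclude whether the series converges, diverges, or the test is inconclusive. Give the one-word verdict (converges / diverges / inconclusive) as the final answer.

Let a_n denote the general term. Form the ratio a_{n+1}/a_n and simplify:
a_{n+1}/a_n = 5*n^3/(n + 1)^3
Take the limit as n -> infinity: L = 5.
Since L = 5 > 1 (or L = infinity), the ratio test implies the series diverges.

diverges


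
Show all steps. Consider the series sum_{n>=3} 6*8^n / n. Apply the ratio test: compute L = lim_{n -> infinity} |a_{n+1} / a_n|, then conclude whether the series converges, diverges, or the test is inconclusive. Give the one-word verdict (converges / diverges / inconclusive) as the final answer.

Let a_n denote the general term. Form the ratio a_{n+1}/a_n and simplify:
a_{n+1}/a_n = 8*n/(n + 1)
Take the limit as n -> infinity: L = 8.
Since L = 8 > 1 (or L = infinity), the ratio test implies the series diverges.

diverges


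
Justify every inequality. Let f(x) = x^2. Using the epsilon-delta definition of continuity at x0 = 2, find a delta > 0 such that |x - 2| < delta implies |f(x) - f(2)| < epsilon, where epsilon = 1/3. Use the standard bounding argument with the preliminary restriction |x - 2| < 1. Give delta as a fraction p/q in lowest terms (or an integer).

Factor: |x^2 - (2)^2| = |x - 2| * |x + 2|.
Impose |x - 2| < 1 first. Then |x + 2| = |(x - 2) + 2*(2)| <= |x - 2| + 2*|2| < 1 + 4 = 5.
So |x^2 - (2)^2| < delta * 5.
We need delta * 5 <= 1/3, i.e. delta <= 1/3/5 = 1/15.
Since 1/15 < 1, this is tighter than 1; take delta = 1/15.
So delta = 1/15 works.

1/15


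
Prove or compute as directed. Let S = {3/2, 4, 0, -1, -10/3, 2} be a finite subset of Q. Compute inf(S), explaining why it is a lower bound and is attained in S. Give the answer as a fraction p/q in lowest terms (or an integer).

S is finite, so inf(S) = min(S).
Sorted increasing:
-10/3, -1, 0, 3/2, 2, 4
The extremum is -10/3.
For every x in S, x >= -10/3. And -10/3 is in S, so it is attained.
Therefore inf(S) = -10/3.

-10/3


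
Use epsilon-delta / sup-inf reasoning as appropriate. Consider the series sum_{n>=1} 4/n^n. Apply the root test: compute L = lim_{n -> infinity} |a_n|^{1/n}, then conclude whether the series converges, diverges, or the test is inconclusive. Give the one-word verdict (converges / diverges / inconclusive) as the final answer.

Let a_n denote the general term. Form |a_n|^(1/n) and simplify:
|a_n|^(1/n) = 2^(2/n)/n
Take the limit as n -> infinity: L = 0.
Since L = 0 < 1, the root test implies convergence.

converges


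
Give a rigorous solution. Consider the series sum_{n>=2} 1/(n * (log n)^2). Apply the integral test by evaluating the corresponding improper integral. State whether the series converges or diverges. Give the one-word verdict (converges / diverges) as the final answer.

Let f(x) = 1/(x*log(x)^2). Then f is positive, continuous, and decreasing on [2, infinity), so the integral test applies.
Compute the improper integral int_{2}^infinity f(x) dx:
  antiderivative F(x) = -1/log(x).
  F(x) -> 0 as x -> infinity.  int = 0 - F(2) = 1/log(2) < infinity. By the integral test, the series converges.

converges


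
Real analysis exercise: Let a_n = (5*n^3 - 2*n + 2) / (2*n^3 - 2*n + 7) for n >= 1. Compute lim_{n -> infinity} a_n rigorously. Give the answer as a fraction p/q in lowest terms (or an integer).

Divide numerator and denominator by n^3, the highest power:
numerator / n^3 = 5 - 2/n^2 + 2/n^3
denominator / n^3 = 2 - 2/n^2 + 7/n^3
As n -> infinity, all terms of the form c/n^k (k >= 1) tend to 0.
So numerator / n^3 -> 5 and denominator / n^3 -> 2.
Therefore lim a_n = 5/2.

5/2


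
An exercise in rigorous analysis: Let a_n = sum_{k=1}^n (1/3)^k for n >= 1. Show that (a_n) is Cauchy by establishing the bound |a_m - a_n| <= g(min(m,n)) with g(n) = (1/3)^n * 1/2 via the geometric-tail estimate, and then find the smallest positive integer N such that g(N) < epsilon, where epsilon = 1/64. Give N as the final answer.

For m > n >= 1: |a_m - a_n| = sum_{k=n+1}^m (1/3)^k < sum_{k=n+1}^infinity (1/3)^k = (1/3)^(n+1) / (1 - 1/3) = (1/3)^n * (1/3) * (3/2) = (1/3)^n * 1/2.
So g(n) = (1/3)^n / 2. Since g(n) -> 0, (a_n) is Cauchy.
Now solve g(N) < 1/64: (1/3)^N / 2 < 1/64 <=> 3^N > 1 / (2 * 1/64) = 32.
Check powers of 3: 3^3 = 27 <= 32, 3^4 = 81 > 32.
So the smallest such N is 4. Check: g(4) = 1/(2 * 81) = 1/162 < 1/64.

4


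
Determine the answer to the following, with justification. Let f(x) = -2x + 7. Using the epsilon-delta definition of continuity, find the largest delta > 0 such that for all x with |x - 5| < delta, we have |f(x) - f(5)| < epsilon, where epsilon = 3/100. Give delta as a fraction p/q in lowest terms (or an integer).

We compute f(5) = -2*(5) + 7 = -3.
|f(x) - f(5)| = |-2x + 7 - (-3)| = |-2(x - 5)| = 2|x - 5|.
We need 2|x - 5| < 3/100, i.e. |x - 5| < 3/100 / 2 = 3/200.
So any delta <= 3/200 works. Conversely, if delta > 3/200, then x = 5 + 3/200 satisfies |x - 5| = 3/200 < delta but |f(x) - f(5)| = 2 * 3/200 = 3/100, which is not < 3/100; so no larger delta works.
Hence the largest such delta is 3/200.

3/200


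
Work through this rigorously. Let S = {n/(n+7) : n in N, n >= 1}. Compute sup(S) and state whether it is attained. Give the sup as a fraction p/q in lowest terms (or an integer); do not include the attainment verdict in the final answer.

Analysis:
- Values: 1/8, 2/9, 3/10, 4/11, ... strictly increasing.
- Minimum is 1/8 (n=1); inf = 1/8 (attained).
- n/(n+7) = 1 - 7/(n+7) -> 1 from below as n -> infinity, and never equals 1.
- So sup = 1 (not attained).
Conclusion: sup(S) = 1, not attained in S.

1


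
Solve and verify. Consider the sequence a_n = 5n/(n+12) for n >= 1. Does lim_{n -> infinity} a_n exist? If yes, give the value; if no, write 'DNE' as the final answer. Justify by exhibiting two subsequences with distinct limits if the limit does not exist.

Examine the behaviour of a_n along subsequences.
Even-n subsequence a_{2k} = 5(2k)/(2k+12) -> 5. Odd-n subsequence a_{2k+1} = 5(2k+1)/(2k+13) -> 5. Both tend to 5, which suggests the limit is 5; verify directly.
|a_n - 5| = |5n - 5(n+12)| / (n+12) = 60/(n+12) < 60/n for every n >= 1.
Given epsilon > 0, choose a positive integer N > 60/epsilon. Then for all n >= N, |a_n - 5| < 60/n <= 60/N < epsilon.
So by the definition of the limit, lim a_n exists and equals 5.

5


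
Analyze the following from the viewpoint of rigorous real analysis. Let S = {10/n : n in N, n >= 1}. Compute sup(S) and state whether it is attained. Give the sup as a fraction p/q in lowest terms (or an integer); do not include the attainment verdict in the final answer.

Analysis:
- Values: 10, 5, 10/3, 5/2, ... strictly decreasing.
- The maximum is 10 (n=1); sup = 10 (attained).
- The set is bounded below by 0; 10/n -> 0 so 0 is the greatest lower bound.
- 0 is not in the set, so inf = 0 is not attained.
Conclusion: sup(S) = 10, attained in S.

10


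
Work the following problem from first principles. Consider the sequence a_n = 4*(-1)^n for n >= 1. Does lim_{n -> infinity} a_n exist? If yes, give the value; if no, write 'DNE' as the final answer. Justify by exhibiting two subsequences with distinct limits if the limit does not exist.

Examine the behaviour of a_n along subsequences.
Even-n subsequence a_{2k} = 4 -> 4. Odd-n subsequence a_{2k+1} = -4 -> -4.
Since these two subsequential limits are 4 and -4, distinct, the full sequence cannot converge (a convergent sequence has all subsequences tending to the same limit). So lim a_n does not exist.

DNE


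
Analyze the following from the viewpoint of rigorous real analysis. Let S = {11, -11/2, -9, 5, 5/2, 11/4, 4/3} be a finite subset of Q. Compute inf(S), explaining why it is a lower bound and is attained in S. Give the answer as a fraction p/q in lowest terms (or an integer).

S is finite, so inf(S) = min(S).
Sorted increasing:
-9, -11/2, 4/3, 5/2, 11/4, 5, 11
The extremum is -9.
For every x in S, x >= -9. And -9 is in S, so it is attained.
Therefore inf(S) = -9.

-9


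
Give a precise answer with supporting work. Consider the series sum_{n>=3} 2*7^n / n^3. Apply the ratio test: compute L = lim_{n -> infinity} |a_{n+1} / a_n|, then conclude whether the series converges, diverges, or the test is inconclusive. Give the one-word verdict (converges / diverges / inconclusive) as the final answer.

Let a_n denote the general term. Form the ratio a_{n+1}/a_n and simplify:
a_{n+1}/a_n = 7*n^3/(n + 1)^3
Take the limit as n -> infinity: L = 7.
Since L = 7 > 1 (or L = infinity), the ratio test implies the series diverges.

diverges


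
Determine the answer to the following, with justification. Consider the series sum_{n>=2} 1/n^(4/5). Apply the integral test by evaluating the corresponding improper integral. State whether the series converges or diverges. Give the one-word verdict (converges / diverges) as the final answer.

Let f(x) = x^(-4/5). Then f is positive, continuous, and decreasing on [2, infinity), so the integral test applies.
Compute the improper integral int_{2}^infinity f(x) dx:
  antiderivative F(x) = 5*x^(1/5).
  As x -> infinity, F(x) -> infinity (since p = 4/5 < 1).
  So the integral diverges. By the integral test, the series diverges.

diverges


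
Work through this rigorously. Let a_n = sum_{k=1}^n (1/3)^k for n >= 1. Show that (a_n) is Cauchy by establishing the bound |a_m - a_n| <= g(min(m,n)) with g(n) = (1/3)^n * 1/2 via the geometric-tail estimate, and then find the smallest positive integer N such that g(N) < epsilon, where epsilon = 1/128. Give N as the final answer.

For m > n >= 1: |a_m - a_n| = sum_{k=n+1}^m (1/3)^k < sum_{k=n+1}^infinity (1/3)^k = (1/3)^(n+1) / (1 - 1/3) = (1/3)^n * (1/3) * (3/2) = (1/3)^n * 1/2.
So g(n) = (1/3)^n / 2. Since g(n) -> 0, (a_n) is Cauchy.
Now solve g(N) < 1/128: (1/3)^N / 2 < 1/128 <=> 3^N > 1 / (2 * 1/128) = 64.
Check powers of 3: 3^3 = 27 <= 64, 3^4 = 81 > 64.
So the smallest such N is 4. Check: g(4) = 1/(2 * 81) = 1/162 < 1/128.

4


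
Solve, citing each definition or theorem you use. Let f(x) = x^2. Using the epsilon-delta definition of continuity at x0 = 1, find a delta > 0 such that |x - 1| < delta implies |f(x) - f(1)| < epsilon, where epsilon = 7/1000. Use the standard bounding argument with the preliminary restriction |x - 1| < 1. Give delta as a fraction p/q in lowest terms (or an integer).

Factor: |x^2 - (1)^2| = |x - 1| * |x + 1|.
Impose |x - 1| < 1 first. Then |x + 1| = |(x - 1) + 2*(1)| <= |x - 1| + 2*|1| < 1 + 2 = 3.
So |x^2 - (1)^2| < delta * 3.
We need delta * 3 <= 7/1000, i.e. delta <= 7/1000/3 = 7/3000.
Since 7/3000 < 1, this is tighter than 1; take delta = 7/3000.
So delta = 7/3000 works.

7/3000


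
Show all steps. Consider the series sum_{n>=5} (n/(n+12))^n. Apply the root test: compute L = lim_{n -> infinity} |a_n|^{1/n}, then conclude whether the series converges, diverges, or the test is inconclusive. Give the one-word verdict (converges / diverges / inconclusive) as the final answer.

Let a_n denote the general term. Form |a_n|^(1/n) and simplify:
|a_n|^(1/n) = n/(n + 12)
Take the limit as n -> infinity: L = 1.
Since L = 1, the root test is inconclusive. (In fact a_n = (n/(n+12))^n -> e^(-12) != 0, so the nth-term test shows divergence; but the root test itself gives no conclusion.)

inconclusive


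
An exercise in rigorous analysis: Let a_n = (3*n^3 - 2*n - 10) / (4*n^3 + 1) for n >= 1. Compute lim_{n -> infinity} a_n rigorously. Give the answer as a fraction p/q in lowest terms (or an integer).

Divide numerator and denominator by n^3, the highest power:
numerator / n^3 = 3 - 2/n^2 - 10/n^3
denominator / n^3 = 4 + n^(-3)
As n -> infinity, all terms of the form c/n^k (k >= 1) tend to 0.
So numerator / n^3 -> 3 and denominator / n^3 -> 4.
Therefore lim a_n = 3/4.

3/4


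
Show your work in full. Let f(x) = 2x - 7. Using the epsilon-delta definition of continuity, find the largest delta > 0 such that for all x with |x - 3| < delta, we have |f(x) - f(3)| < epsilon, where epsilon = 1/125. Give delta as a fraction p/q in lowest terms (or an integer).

We compute f(3) = 2*(3) - 7 = -1.
|f(x) - f(3)| = |2x - 7 - (-1)| = |2(x - 3)| = 2|x - 3|.
We need 2|x - 3| < 1/125, i.e. |x - 3| < 1/125 / 2 = 1/250.
So any delta <= 1/250 works. Conversely, if delta > 1/250, then x = 3 + 1/250 satisfies |x - 3| = 1/250 < delta but |f(x) - f(3)| = 2 * 1/250 = 1/125, which is not < 1/125; so no larger delta works.
Hence the largest such delta is 1/250.

1/250


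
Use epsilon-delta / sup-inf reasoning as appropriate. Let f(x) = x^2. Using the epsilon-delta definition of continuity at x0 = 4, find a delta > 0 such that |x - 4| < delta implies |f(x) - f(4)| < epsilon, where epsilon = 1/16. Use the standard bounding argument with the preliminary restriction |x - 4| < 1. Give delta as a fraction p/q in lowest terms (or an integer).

Factor: |x^2 - (4)^2| = |x - 4| * |x + 4|.
Impose |x - 4| < 1 first. Then |x + 4| = |(x - 4) + 2*(4)| <= |x - 4| + 2*|4| < 1 + 8 = 9.
So |x^2 - (4)^2| < delta * 9.
We need delta * 9 <= 1/16, i.e. delta <= 1/16/9 = 1/144.
Since 1/144 < 1, this is tighter than 1; take delta = 1/144.
So delta = 1/144 works.

1/144


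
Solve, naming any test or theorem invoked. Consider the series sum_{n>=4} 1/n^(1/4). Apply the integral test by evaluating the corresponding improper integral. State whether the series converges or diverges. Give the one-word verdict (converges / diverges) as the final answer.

Let f(x) = x^(-1/4). Then f is positive, continuous, and decreasing on [4, infinity), so the integral test applies.
Compute the improper integral int_{4}^infinity f(x) dx:
  antiderivative F(x) = 4*x^(3/4)/3.
  As x -> infinity, F(x) -> infinity (since p = 1/4 < 1).
  So the integral diverges. By the integral test, the series diverges.

diverges


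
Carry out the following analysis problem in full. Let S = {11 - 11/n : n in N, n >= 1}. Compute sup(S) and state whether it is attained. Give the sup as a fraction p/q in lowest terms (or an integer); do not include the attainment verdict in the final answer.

Analysis:
- Values: 0, 11/2, 22/3, 33/4, ... strictly increasing.
- Minimum is 0 (n=1); inf = 0 (attained).
- 11 - 11/n -> 11 from below; sup = 11, not attained.
Conclusion: sup(S) = 11, not attained in S.

11


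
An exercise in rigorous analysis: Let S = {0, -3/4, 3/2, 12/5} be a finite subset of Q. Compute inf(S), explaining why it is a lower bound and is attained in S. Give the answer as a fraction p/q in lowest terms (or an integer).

S is finite, so inf(S) = min(S).
Sorted increasing:
-3/4, 0, 3/2, 12/5
The extremum is -3/4.
For every x in S, x >= -3/4. And -3/4 is in S, so it is attained.
Therefore inf(S) = -3/4.

-3/4


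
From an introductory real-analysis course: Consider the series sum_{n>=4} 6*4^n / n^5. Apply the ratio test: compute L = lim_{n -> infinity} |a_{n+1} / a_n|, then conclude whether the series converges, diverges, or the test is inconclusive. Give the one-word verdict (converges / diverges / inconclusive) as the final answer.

Let a_n denote the general term. Form the ratio a_{n+1}/a_n and simplify:
a_{n+1}/a_n = 4*n^5/(n + 1)^5
Take the limit as n -> infinity: L = 4.
Since L = 4 > 1 (or L = infinity), the ratio test implies the series diverges.

diverges


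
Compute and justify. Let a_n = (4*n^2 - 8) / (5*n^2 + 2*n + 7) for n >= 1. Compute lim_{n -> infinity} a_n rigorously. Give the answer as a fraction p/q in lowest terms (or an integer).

Divide numerator and denominator by n^2, the highest power:
numerator / n^2 = 4 - 8/n^2
denominator / n^2 = 5 + 2/n + 7/n^2
As n -> infinity, all terms of the form c/n^k (k >= 1) tend to 0.
So numerator / n^2 -> 4 and denominator / n^2 -> 5.
Therefore lim a_n = 4/5.

4/5


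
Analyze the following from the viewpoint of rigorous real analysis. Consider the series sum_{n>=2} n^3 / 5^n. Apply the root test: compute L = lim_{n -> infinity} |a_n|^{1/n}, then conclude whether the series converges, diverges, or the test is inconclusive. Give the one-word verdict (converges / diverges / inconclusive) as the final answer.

Let a_n denote the general term. Form |a_n|^(1/n) and simplify:
|a_n|^(1/n) = n^(3/n)/5
Take the limit as n -> infinity: L = 1/5.
Since L = 1/5 < 1, the root test implies convergence.

converges


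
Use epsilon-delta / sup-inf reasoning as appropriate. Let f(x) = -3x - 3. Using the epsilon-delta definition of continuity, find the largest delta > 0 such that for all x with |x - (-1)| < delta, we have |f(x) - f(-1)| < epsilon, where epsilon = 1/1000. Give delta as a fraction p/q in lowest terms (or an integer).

We compute f(-1) = -3*(-1) - 3 = 0.
|f(x) - f(-1)| = |-3x - 3 - (0)| = |-3(x - (-1))| = 3|x - (-1)|.
We need 3|x - (-1)| < 1/1000, i.e. |x - (-1)| < 1/1000 / 3 = 1/3000.
So any delta <= 1/3000 works. Conversely, if delta > 1/3000, then x = -1 + 1/3000 satisfies |x - (-1)| = 1/3000 < delta but |f(x) - f(-1)| = 3 * 1/3000 = 1/1000, which is not < 1/1000; so no larger delta works.
Hence the largest such delta is 1/3000.

1/3000


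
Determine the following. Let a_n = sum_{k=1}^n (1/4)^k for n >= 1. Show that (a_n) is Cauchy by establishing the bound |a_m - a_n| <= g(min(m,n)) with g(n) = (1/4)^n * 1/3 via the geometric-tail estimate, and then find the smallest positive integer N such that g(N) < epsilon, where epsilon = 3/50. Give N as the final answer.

For m > n >= 1: |a_m - a_n| = sum_{k=n+1}^m (1/4)^k < sum_{k=n+1}^infinity (1/4)^k = (1/4)^(n+1) / (1 - 1/4) = (1/4)^n * (1/4) * (4/3) = (1/4)^n * 1/3.
So g(n) = (1/4)^n / 3. Since g(n) -> 0, (a_n) is Cauchy.
Now solve g(N) < 3/50: (1/4)^N / 3 < 3/50 <=> 4^N > 1 / (3 * 3/50) = 50/9.
Check powers of 4: 4^1 = 4 <= 50/9, 4^2 = 16 > 50/9.
So the smallest such N is 2. Check: g(2) = 1/(3 * 16) = 1/48 < 3/50.

2


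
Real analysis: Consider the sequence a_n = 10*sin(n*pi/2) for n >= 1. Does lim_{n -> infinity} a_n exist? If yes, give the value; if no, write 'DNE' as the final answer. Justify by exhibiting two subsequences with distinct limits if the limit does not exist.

Examine the behaviour of a_n along subsequences.
a_{4k+1} = 10*sin(pi/2 + 2k*pi) = 10 -> 10. a_{4k+3} = 10*sin(3pi/2 + 2k*pi) = -10 -> -10.
Since these two subsequential limits are 10 and -10, distinct, the full sequence cannot converge (a convergent sequence has all subsequences tending to the same limit). So lim a_n does not exist.

DNE


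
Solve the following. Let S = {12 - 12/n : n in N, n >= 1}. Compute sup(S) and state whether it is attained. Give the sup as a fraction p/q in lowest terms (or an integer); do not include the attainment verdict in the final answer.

Analysis:
- Values: 0, 6, 8, 9, ... strictly increasing.
- Minimum is 0 (n=1); inf = 0 (attained).
- 12 - 12/n -> 12 from below; sup = 12, not attained.
Conclusion: sup(S) = 12, not attained in S.

12


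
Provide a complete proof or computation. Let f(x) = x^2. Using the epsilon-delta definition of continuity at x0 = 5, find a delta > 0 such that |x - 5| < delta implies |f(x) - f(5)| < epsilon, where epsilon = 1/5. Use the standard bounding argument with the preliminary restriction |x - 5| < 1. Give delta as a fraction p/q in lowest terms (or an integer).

Factor: |x^2 - (5)^2| = |x - 5| * |x + 5|.
Impose |x - 5| < 1 first. Then |x + 5| = |(x - 5) + 2*(5)| <= |x - 5| + 2*|5| < 1 + 10 = 11.
So |x^2 - (5)^2| < delta * 11.
We need delta * 11 <= 1/5, i.e. delta <= 1/5/11 = 1/55.
Since 1/55 < 1, this is tighter than 1; take delta = 1/55.
So delta = 1/55 works.

1/55


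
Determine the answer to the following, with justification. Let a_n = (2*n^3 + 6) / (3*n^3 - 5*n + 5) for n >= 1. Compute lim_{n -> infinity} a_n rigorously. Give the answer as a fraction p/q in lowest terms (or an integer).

Divide numerator and denominator by n^3, the highest power:
numerator / n^3 = 2 + 6/n^3
denominator / n^3 = 3 - 5/n^2 + 5/n^3
As n -> infinity, all terms of the form c/n^k (k >= 1) tend to 0.
So numerator / n^3 -> 2 and denominator / n^3 -> 3.
Therefore lim a_n = 2/3.

2/3


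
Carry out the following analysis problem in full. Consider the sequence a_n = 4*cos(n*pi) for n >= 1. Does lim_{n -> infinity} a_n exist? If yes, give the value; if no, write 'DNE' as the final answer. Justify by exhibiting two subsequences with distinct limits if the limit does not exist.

Examine the behaviour of a_n along subsequences.
cos(n*pi) = (-1)^n, so a_n = 4*(-1)^n. a_{2k} = 4 -> 4. a_{2k+1} = -4 -> -4.
Since these two subsequential limits are 4 and -4, distinct, the full sequence cannot converge (a convergent sequence has all subsequences tending to the same limit). So lim a_n does not exist.

DNE


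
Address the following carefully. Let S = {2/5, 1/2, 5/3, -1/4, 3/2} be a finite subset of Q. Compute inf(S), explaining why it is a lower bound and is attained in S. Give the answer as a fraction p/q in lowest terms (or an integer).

S is finite, so inf(S) = min(S).
Sorted increasing:
-1/4, 2/5, 1/2, 3/2, 5/3
The extremum is -1/4.
For every x in S, x >= -1/4. And -1/4 is in S, so it is attained.
Therefore inf(S) = -1/4.

-1/4


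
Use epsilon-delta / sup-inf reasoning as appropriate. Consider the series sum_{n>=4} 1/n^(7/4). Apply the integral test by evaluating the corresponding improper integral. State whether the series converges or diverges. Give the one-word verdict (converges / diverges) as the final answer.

Let f(x) = x^(-7/4). Then f is positive, continuous, and decreasing on [4, infinity), so the integral test applies.
Compute the improper integral int_{4}^infinity f(x) dx:
  antiderivative F(x) = -4/(3*x^(3/4)).
  As x -> infinity, F(x) -> 0 (since p = 7/4 > 1).
  So int = F(infinity) - F(4) = 0 - (-sqrt(2)/3) = sqrt(2)/3.
  Finite, so by the integral test, the series converges.

converges


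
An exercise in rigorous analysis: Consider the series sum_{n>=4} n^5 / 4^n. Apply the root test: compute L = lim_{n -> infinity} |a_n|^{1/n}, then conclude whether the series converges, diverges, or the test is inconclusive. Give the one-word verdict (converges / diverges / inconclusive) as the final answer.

Let a_n denote the general term. Form |a_n|^(1/n) and simplify:
|a_n|^(1/n) = n^(5/n)/4
Take the limit as n -> infinity: L = 1/4.
Since L = 1/4 < 1, the root test implies convergence.

converges


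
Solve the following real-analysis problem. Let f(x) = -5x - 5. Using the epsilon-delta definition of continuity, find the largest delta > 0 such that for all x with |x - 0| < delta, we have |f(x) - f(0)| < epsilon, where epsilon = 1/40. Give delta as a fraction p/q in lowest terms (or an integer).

We compute f(0) = -5*(0) - 5 = -5.
|f(x) - f(0)| = |-5x - 5 - (-5)| = |-5(x - 0)| = 5|x - 0|.
We need 5|x - 0| < 1/40, i.e. |x - 0| < 1/40 / 5 = 1/200.
So any delta <= 1/200 works. Conversely, if delta > 1/200, then x = 0 + 1/200 satisfies |x - 0| = 1/200 < delta but |f(x) - f(0)| = 5 * 1/200 = 1/40, which is not < 1/40; so no larger delta works.
Hence the largest such delta is 1/200.

1/200


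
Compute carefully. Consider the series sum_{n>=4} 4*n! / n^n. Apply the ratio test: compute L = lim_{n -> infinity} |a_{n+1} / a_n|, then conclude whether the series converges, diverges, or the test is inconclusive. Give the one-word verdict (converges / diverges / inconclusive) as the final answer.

Let a_n denote the general term. Form the ratio a_{n+1}/a_n and simplify:
a_{n+1}/a_n = (n/(n + 1))^n
Take the limit as n -> infinity: L = exp(-1).
Since L = exp(-1) < 1, the ratio test implies the series converges.

converges


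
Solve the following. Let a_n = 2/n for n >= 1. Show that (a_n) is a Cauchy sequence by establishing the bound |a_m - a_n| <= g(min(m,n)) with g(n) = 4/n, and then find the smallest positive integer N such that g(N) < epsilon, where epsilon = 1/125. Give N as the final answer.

For any m, n >= 1, by the triangle inequality:
|a_m - a_n| = |2/m - 2/n| <= 2*1/m + 2*1/n <= 4/min(m,n).
So g(n) = 4/n bounds the Cauchy difference. Since g(n) -> 0, (a_n) is Cauchy.
Now solve g(N) < 1/125: 4/N < 1/125 <=> N > 4 / (1/125) = 500.
The smallest integer strictly greater than 500 is N = 501.
Check: g(501) = 4/501 = 4/501 < 1/125; g(500) = 1/125 >= 1/125. So N = 501.

501


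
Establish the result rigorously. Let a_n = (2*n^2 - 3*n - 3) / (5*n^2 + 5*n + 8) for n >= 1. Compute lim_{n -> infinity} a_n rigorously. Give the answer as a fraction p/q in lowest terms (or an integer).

Divide numerator and denominator by n^2, the highest power:
numerator / n^2 = 2 - 3/n - 3/n^2
denominator / n^2 = 5 + 5/n + 8/n^2
As n -> infinity, all terms of the form c/n^k (k >= 1) tend to 0.
So numerator / n^2 -> 2 and denominator / n^2 -> 5.
Therefore lim a_n = 2/5.

2/5


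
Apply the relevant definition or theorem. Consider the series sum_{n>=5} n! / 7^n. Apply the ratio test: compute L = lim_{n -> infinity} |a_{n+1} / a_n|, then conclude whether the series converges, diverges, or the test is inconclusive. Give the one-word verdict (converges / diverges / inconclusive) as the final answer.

Let a_n denote the general term. Form the ratio a_{n+1}/a_n and simplify:
a_{n+1}/a_n = n/7 + 1/7
Take the limit as n -> infinity: L = infinity.
Since L = infinity > 1 (or L = infinity), the ratio test implies the series diverges.

diverges


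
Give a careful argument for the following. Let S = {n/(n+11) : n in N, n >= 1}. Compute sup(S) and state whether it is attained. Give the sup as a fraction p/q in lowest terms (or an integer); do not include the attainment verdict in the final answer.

Analysis:
- Values: 1/12, 2/13, 3/14, 4/15, ... strictly increasing.
- Minimum is 1/12 (n=1); inf = 1/12 (attained).
- n/(n+11) = 1 - 11/(n+11) -> 1 from below as n -> infinity, and never equals 1.
- So sup = 1 (not attained).
Conclusion: sup(S) = 1, not attained in S.

1


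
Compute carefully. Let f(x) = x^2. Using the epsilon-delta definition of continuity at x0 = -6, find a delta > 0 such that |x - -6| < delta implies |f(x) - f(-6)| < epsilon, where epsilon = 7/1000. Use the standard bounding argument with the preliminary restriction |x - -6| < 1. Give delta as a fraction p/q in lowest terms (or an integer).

Factor: |x^2 - (-6)^2| = |x - -6| * |x + -6|.
Impose |x - -6| < 1 first. Then |x + -6| = |(x - -6) + 2*(-6)| <= |x - -6| + 2*|-6| < 1 + 12 = 13.
So |x^2 - (-6)^2| < delta * 13.
We need delta * 13 <= 7/1000, i.e. delta <= 7/1000/13 = 7/13000.
Since 7/13000 < 1, this is tighter than 1; take delta = 7/13000.
So delta = 7/13000 works.

7/13000


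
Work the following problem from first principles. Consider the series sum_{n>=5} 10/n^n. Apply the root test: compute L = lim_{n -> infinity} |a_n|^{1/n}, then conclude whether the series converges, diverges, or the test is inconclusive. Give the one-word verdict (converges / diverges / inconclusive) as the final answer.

Let a_n denote the general term. Form |a_n|^(1/n) and simplify:
|a_n|^(1/n) = 10^(1/n)/n
Take the limit as n -> infinity: L = 0.
Since L = 0 < 1, the root test implies convergence.

converges


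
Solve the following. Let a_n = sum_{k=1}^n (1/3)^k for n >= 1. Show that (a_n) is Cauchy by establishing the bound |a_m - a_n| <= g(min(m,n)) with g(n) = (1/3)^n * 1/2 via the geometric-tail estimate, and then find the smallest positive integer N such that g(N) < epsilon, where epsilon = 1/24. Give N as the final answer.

For m > n >= 1: |a_m - a_n| = sum_{k=n+1}^m (1/3)^k < sum_{k=n+1}^infinity (1/3)^k = (1/3)^(n+1) / (1 - 1/3) = (1/3)^n * (1/3) * (3/2) = (1/3)^n * 1/2.
So g(n) = (1/3)^n / 2. Since g(n) -> 0, (a_n) is Cauchy.
Now solve g(N) < 1/24: (1/3)^N / 2 < 1/24 <=> 3^N > 1 / (2 * 1/24) = 12.
Check powers of 3: 3^2 = 9 <= 12, 3^3 = 27 > 12.
So the smallest such N is 3. Check: g(3) = 1/(2 * 27) = 1/54 < 1/24.

3


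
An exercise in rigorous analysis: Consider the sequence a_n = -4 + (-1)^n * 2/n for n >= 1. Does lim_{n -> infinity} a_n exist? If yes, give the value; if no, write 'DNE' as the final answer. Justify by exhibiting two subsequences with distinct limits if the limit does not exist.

Examine the behaviour of a_n along subsequences.
Even-n subsequence a_{2k} = -4 + 2/(2k) -> -4. Odd-n subsequence a_{2k+1} = -4 - 2/(2k+1) -> -4. Both tend to -4, which suggests the limit is -4; verify directly.
|a_n - (-4)| = |(-1)^n * 2/n| = 2/n for every n >= 1.
Given epsilon > 0, choose a positive integer N > 2/epsilon. Then for all n >= N, |a_n - (-4)| = 2/n <= 2/N < epsilon.
So by the definition of the limit, lim a_n exists and equals -4.

-4


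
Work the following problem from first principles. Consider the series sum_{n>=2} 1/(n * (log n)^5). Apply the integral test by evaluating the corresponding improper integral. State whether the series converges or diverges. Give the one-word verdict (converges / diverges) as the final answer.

Let f(x) = 1/(x*log(x)^5). Then f is positive, continuous, and decreasing on [2, infinity), so the integral test applies.
Compute the improper integral int_{2}^infinity f(x) dx:
  antiderivative F(x) = -1/(4*log(x)^4).
  F(x) -> 0 as x -> infinity.  int = 0 - F(2) = 1/(4*log(2)^4) < infinity. By the integral test, the series converges.

converges


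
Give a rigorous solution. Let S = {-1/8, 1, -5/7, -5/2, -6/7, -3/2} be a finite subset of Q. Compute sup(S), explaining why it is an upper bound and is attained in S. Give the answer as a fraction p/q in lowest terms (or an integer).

S is finite, so sup(S) = max(S).
Sorted decreasing:
1, -1/8, -5/7, -6/7, -3/2, -5/2
The extremum is 1.
For every x in S, x <= 1. And 1 is in S, so it is attained.
Therefore sup(S) = 1.

1


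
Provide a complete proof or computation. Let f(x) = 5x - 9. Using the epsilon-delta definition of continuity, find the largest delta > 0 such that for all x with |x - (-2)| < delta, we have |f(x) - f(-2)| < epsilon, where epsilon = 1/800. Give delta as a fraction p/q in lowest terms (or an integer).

We compute f(-2) = 5*(-2) - 9 = -19.
|f(x) - f(-2)| = |5x - 9 - (-19)| = |5(x - (-2))| = 5|x - (-2)|.
We need 5|x - (-2)| < 1/800, i.e. |x - (-2)| < 1/800 / 5 = 1/4000.
So any delta <= 1/4000 works. Conversely, if delta > 1/4000, then x = -2 + 1/4000 satisfies |x - (-2)| = 1/4000 < delta but |f(x) - f(-2)| = 5 * 1/4000 = 1/800, which is not < 1/800; so no larger delta works.
Hence the largest such delta is 1/4000.

1/4000


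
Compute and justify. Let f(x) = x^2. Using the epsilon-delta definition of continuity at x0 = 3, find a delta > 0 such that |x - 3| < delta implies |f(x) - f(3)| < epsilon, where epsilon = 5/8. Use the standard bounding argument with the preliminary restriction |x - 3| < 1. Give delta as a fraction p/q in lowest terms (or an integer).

Factor: |x^2 - (3)^2| = |x - 3| * |x + 3|.
Impose |x - 3| < 1 first. Then |x + 3| = |(x - 3) + 2*(3)| <= |x - 3| + 2*|3| < 1 + 6 = 7.
So |x^2 - (3)^2| < delta * 7.
We need delta * 7 <= 5/8, i.e. delta <= 5/8/7 = 5/56.
Since 5/56 < 1, this is tighter than 1; take delta = 5/56.
So delta = 5/56 works.

5/56


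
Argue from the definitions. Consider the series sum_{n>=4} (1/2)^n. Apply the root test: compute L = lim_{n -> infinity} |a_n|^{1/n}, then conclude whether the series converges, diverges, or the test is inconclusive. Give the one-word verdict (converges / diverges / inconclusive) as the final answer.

Let a_n denote the general term. Form |a_n|^(1/n) and simplify:
|a_n|^(1/n) = 1/2
Take the limit as n -> infinity: L = 1/2.
Since L = 1/2 < 1, the root test implies convergence.

converges


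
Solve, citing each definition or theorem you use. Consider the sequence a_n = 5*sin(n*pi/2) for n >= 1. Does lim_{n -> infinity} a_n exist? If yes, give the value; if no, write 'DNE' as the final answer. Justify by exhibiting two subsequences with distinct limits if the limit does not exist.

Examine the behaviour of a_n along subsequences.
a_{4k+1} = 5*sin(pi/2 + 2k*pi) = 5 -> 5. a_{4k+3} = 5*sin(3pi/2 + 2k*pi) = -5 -> -5.
Since these two subsequential limits are 5 and -5, distinct, the full sequence cannot converge (a convergent sequence has all subsequences tending to the same limit). So lim a_n does not exist.

DNE


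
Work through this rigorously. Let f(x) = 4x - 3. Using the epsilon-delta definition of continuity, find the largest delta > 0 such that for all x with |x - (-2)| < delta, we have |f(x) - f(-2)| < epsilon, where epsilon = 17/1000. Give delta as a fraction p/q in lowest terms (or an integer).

We compute f(-2) = 4*(-2) - 3 = -11.
|f(x) - f(-2)| = |4x - 3 - (-11)| = |4(x - (-2))| = 4|x - (-2)|.
We need 4|x - (-2)| < 17/1000, i.e. |x - (-2)| < 17/1000 / 4 = 17/4000.
So any delta <= 17/4000 works. Conversely, if delta > 17/4000, then x = -2 + 17/4000 satisfies |x - (-2)| = 17/4000 < delta but |f(x) - f(-2)| = 4 * 17/4000 = 17/1000, which is not < 17/1000; so no larger delta works.
Hence the largest such delta is 17/4000.

17/4000


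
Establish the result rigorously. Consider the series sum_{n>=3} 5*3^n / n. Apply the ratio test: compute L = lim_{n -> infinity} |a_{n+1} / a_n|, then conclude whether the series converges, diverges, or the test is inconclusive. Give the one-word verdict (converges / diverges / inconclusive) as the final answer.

Let a_n denote the general term. Form the ratio a_{n+1}/a_n and simplify:
a_{n+1}/a_n = 3*n/(n + 1)
Take the limit as n -> infinity: L = 3.
Since L = 3 > 1 (or L = infinity), the ratio test implies the series diverges.

diverges


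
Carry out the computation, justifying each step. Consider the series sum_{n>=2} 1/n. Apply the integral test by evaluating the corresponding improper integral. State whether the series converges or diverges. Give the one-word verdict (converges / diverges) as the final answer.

Let f(x) = 1/x. Then f is positive, continuous, and decreasing on [2, infinity), so the integral test applies.
Compute the improper integral int_{2}^infinity f(x) dx:
  antiderivative F(x) = log(x).
  As x -> infinity, log(x) -> infinity.
  So int = infinity - log(2) = infinity. By the integral test, the series diverges.

diverges


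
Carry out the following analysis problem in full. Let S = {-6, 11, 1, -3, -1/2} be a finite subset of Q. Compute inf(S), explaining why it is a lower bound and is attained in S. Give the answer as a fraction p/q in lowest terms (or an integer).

S is finite, so inf(S) = min(S).
Sorted increasing:
-6, -3, -1/2, 1, 11
The extremum is -6.
For every x in S, x >= -6. And -6 is in S, so it is attained.
Therefore inf(S) = -6.

-6


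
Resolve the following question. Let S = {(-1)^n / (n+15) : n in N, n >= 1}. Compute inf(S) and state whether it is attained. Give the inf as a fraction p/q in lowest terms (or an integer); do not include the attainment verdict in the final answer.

Analysis:
- Values: -1/16, 1/17, -1/18, 1/19, -1/20, ...
- Positive terms (even n): 1/(2+15), 1/(4+15), ... decreasing -> max = 1/17 (n=2).
- Negative terms (odd n): -1/(1+15), -1/(3+15), ... increasing -> min = -1/16 (n=1).
- So sup = 1/17 (attained at n=2); inf = -1/16 (attained at n=1).
Conclusion: inf(S) = -1/16, attained in S.

-1/16


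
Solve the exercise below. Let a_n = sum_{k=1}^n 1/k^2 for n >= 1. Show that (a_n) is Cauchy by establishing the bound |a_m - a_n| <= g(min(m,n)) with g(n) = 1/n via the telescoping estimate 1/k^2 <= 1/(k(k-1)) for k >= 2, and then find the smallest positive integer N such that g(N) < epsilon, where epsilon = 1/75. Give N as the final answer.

For m > n >= 1: |a_m - a_n| = sum_{k=n+1}^m 1/k^2.
Use 1/k^2 <= 1/(k(k-1)) = 1/(k-1) - 1/k for k >= 2:
sum_{k=n+1}^m 1/k^2 <= sum_{k=n+1}^m (1/(k-1) - 1/k) = 1/n - 1/m <= 1/n.
By symmetry the same bound holds with n,m swapped, so |a_m - a_n| <= 1/min(m,n) = g(min(m,n)). Since g(n) -> 0, (a_n) is Cauchy.
Now solve g(N) < 1/75: 1/N < 1/75 <=> N > 1/(1/75) = 75.
The smallest integer strictly greater than 75 is N = 76.
Check: g(76) = 1/76 < 1/75; g(75) = 1/75 >= 1/75. So N = 76.

76


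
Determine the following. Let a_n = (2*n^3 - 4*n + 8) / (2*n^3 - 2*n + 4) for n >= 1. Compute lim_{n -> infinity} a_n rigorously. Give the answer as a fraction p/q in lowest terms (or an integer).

Divide numerator and denominator by n^3, the highest power:
numerator / n^3 = 2 - 4/n^2 + 8/n^3
denominator / n^3 = 2 - 2/n^2 + 4/n^3
As n -> infinity, all terms of the form c/n^k (k >= 1) tend to 0.
So numerator / n^3 -> 2 and denominator / n^3 -> 2.
Therefore lim a_n = 1.

1


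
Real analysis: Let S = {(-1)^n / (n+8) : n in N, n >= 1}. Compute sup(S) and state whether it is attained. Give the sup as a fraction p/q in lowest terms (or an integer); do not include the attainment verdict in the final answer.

Analysis:
- Values: -1/9, 1/10, -1/11, 1/12, -1/13, ...
- Positive terms (even n): 1/(2+8), 1/(4+8), ... decreasing -> max = 1/10 (n=2).
- Negative terms (odd n): -1/(1+8), -1/(3+8), ... increasing -> min = -1/9 (n=1).
- So sup = 1/10 (attained at n=2); inf = -1/9 (attained at n=1).
Conclusion: sup(S) = 1/10, attained in S.

1/10


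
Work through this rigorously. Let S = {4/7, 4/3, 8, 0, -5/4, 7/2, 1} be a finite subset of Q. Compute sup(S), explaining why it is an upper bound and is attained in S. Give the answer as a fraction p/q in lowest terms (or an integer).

S is finite, so sup(S) = max(S).
Sorted decreasing:
8, 7/2, 4/3, 1, 4/7, 0, -5/4
The extremum is 8.
For every x in S, x <= 8. And 8 is in S, so it is attained.
Therefore sup(S) = 8.

8


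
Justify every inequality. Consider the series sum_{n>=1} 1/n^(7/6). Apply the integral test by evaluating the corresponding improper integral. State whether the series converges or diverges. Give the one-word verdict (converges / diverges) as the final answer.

Let f(x) = x^(-7/6). Then f is positive, continuous, and decreasing on [1, infinity), so the integral test applies.
Compute the improper integral int_{1}^infinity f(x) dx:
  antiderivative F(x) = -6/x^(1/6).
  As x -> infinity, F(x) -> 0 (since p = 7/6 > 1).
  So int = F(infinity) - F(1) = 0 - (-6) = 6.
  Finite, so by the integral test, the series converges.

converges


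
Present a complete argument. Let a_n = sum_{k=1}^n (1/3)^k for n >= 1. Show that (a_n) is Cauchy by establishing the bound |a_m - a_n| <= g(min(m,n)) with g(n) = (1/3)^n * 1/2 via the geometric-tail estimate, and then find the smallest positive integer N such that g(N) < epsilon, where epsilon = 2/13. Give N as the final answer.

For m > n >= 1: |a_m - a_n| = sum_{k=n+1}^m (1/3)^k < sum_{k=n+1}^infinity (1/3)^k = (1/3)^(n+1) / (1 - 1/3) = (1/3)^n * (1/3) * (3/2) = (1/3)^n * 1/2.
So g(n) = (1/3)^n / 2. Since g(n) -> 0, (a_n) is Cauchy.
Now solve g(N) < 2/13: (1/3)^N / 2 < 2/13 <=> 3^N > 1 / (2 * 2/13) = 13/4.
Check powers of 3: 3^1 = 3 <= 13/4, 3^2 = 9 > 13/4.
So the smallest such N is 2. Check: g(2) = 1/(2 * 9) = 1/18 < 2/13.

2


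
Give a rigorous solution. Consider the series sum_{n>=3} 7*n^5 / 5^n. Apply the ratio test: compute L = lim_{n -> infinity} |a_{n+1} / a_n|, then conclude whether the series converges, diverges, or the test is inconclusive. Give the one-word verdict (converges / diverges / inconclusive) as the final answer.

Let a_n denote the general term. Form the ratio a_{n+1}/a_n and simplify:
a_{n+1}/a_n = (n + 1)^5/(5*n^5)
Take the limit as n -> infinity: L = 1/5.
Since L = 1/5 < 1, the ratio test implies the series converges.

converges


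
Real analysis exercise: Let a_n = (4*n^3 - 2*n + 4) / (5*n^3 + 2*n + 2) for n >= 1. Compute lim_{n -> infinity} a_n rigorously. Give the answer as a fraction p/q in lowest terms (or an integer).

Divide numerator and denominator by n^3, the highest power:
numerator / n^3 = 4 - 2/n^2 + 4/n^3
denominator / n^3 = 5 + 2/n^2 + 2/n^3
As n -> infinity, all terms of the form c/n^k (k >= 1) tend to 0.
So numerator / n^3 -> 4 and denominator / n^3 -> 5.
Therefore lim a_n = 4/5.

4/5


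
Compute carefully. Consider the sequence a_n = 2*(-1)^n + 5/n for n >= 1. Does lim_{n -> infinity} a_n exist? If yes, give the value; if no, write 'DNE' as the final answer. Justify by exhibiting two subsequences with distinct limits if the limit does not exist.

Examine the behaviour of a_n along subsequences.
a_{2k} = 2 + 5/(2k) -> 2. a_{2k+1} = -2 + 5/(2k+1) -> -2.
Since these two subsequential limits are 2 and -2, distinct, the full sequence cannot converge (a convergent sequence has all subsequences tending to the same limit). So lim a_n does not exist.

DNE
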